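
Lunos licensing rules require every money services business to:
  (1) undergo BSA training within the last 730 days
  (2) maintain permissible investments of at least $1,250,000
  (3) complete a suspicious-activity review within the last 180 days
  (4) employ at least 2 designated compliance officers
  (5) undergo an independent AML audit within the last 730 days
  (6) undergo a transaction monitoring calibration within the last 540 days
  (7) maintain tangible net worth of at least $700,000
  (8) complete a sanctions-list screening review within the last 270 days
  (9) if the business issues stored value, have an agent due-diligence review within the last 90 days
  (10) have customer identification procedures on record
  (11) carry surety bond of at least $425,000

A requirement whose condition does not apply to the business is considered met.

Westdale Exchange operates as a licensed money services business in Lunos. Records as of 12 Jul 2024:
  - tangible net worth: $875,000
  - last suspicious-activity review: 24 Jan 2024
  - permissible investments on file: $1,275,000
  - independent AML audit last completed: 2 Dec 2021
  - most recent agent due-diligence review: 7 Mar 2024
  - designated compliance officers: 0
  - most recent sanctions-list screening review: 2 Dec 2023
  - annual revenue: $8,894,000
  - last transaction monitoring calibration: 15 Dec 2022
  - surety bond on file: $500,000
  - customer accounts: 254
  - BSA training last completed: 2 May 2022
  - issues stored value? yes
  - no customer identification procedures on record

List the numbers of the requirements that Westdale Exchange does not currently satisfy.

1. BSA training 802 days ago vs limit 730 → not met
2. permissible investments $1,275,000 ≥ $1,250,000 → met
3. suspicious-activity review 170 days ago vs limit 180 → met
4. designated compliance officers 0 < 2 → not met
5. independent AML audit 953 days ago vs limit 730 → not met
6. transaction monitoring calibration 575 days ago vs limit 540 → not met
7. tangible net worth $875,000 ≥ $700,000 → met
8. sanctions-list screening review 223 days ago vs limit 270 → met
9. condition 'issues stored value' holds; agent due-diligence review 127 days ago vs limit 90 → not met
10. customer identification procedures absent → not met
11. surety bond $500,000 ≥ $425,000 → met
Not met: 1, 4, 5, 6, 9, 10

1, 4, 5, 6, 9, 10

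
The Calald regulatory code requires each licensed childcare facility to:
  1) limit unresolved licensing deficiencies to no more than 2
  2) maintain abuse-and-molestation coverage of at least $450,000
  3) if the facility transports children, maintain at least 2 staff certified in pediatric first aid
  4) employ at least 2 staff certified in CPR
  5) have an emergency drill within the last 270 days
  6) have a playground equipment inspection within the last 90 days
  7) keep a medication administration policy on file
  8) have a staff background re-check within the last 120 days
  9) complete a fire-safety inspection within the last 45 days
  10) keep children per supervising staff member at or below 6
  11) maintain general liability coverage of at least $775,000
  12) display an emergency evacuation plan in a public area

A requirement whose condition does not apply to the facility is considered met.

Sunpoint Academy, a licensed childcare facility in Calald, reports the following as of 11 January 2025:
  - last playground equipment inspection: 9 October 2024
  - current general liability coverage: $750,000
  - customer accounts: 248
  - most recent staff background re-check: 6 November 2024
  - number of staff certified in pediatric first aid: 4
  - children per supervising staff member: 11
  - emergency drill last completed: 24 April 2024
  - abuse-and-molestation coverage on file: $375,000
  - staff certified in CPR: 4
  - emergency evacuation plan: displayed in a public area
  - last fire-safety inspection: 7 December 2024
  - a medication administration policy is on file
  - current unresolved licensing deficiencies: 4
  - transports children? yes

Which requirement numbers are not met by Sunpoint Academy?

1, 2, 6, 10, 11

1. unresolved licensing deficiencies 4 > 2 → not met
2. abuse-and-molestation coverage $375,000 < $450,000 → not met
3. condition 'transports children' holds; staff certified in pediatric first aid 4 ≥ 2 → met
4. staff certified in CPR 4 ≥ 2 → met
5. emergency drill 262 days ago vs limit 270 → met
6. playground equipment inspection 94 days ago vs limit 90 → not met
7. medication administration policy present → met
8. staff background re-check 66 days ago vs limit 120 → met
9. fire-safety inspection 35 days ago vs limit 45 → met
10. children per supervising staff member 11 > 6 → not met
11. general liability coverage $750,000 < $775,000 → not met
12. emergency evacuation plan present → met
Not met: 1, 2, 6, 10, 11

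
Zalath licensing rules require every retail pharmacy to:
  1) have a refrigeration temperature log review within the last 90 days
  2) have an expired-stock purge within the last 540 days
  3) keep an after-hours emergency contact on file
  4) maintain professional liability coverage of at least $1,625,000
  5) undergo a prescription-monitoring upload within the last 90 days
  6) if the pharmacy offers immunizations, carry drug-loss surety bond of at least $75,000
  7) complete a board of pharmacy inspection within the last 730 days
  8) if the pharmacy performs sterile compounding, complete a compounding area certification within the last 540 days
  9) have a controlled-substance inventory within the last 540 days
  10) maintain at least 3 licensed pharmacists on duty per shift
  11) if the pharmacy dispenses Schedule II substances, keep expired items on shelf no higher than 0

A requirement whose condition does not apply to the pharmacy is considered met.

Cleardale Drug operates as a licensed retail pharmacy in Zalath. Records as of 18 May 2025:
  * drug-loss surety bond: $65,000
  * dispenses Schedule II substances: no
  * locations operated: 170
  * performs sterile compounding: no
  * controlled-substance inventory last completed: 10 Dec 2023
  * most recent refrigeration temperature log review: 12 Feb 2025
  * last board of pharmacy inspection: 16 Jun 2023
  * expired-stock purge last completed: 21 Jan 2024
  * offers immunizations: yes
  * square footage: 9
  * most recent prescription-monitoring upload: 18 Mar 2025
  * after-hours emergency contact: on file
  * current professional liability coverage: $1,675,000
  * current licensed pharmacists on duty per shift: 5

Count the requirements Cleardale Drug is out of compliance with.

2

1. refrigeration temperature log review 95 days ago vs limit 90 → not met
2. expired-stock purge 483 days ago vs limit 540 → met
3. after-hours emergency contact present → met
4. professional liability coverage $1,675,000 ≥ $1,625,000 → met
5. prescription-monitoring upload 61 days ago vs limit 90 → met
6. condition 'offers immunizations' holds; drug-loss surety bond $65,000 < $75,000 → not met
7. board of pharmacy inspection 702 days ago vs limit 730 → met
8. condition 'performs sterile compounding' does not hold → requirement n/a → met
9. controlled-substance inventory 525 days ago vs limit 540 → met
10. licensed pharmacists on duty per shift 5 ≥ 3 → met
11. condition 'dispenses Schedule II substances' does not hold → requirement n/a → met
Not met: 2 of 11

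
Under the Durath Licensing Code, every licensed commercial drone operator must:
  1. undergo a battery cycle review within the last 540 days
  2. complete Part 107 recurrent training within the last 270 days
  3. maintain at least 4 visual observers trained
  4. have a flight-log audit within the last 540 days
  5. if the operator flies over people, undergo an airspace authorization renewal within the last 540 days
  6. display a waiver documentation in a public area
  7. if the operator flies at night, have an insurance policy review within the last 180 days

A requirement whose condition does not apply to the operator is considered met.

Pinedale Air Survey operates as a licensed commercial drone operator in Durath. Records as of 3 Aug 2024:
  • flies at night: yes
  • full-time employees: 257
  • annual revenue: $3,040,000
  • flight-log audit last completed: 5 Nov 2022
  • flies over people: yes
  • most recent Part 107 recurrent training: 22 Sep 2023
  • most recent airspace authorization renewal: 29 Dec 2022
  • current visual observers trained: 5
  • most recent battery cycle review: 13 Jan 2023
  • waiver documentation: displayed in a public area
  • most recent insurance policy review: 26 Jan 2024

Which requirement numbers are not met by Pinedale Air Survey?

1. battery cycle review 568 days ago vs limit 540 → not met
2. Part 107 recurrent training 316 days ago vs limit 270 → not met
3. visual observers trained 5 ≥ 4 → met
4. flight-log audit 637 days ago vs limit 540 → not met
5. condition 'flies over people' holds; airspace authorization renewal 583 days ago vs limit 540 → not met
6. waiver documentation present → met
7. condition 'flies at night' holds; insurance policy review 190 days ago vs limit 180 → not met
Not met: 1, 2, 4, 5, 7

1, 2, 4, 5, 7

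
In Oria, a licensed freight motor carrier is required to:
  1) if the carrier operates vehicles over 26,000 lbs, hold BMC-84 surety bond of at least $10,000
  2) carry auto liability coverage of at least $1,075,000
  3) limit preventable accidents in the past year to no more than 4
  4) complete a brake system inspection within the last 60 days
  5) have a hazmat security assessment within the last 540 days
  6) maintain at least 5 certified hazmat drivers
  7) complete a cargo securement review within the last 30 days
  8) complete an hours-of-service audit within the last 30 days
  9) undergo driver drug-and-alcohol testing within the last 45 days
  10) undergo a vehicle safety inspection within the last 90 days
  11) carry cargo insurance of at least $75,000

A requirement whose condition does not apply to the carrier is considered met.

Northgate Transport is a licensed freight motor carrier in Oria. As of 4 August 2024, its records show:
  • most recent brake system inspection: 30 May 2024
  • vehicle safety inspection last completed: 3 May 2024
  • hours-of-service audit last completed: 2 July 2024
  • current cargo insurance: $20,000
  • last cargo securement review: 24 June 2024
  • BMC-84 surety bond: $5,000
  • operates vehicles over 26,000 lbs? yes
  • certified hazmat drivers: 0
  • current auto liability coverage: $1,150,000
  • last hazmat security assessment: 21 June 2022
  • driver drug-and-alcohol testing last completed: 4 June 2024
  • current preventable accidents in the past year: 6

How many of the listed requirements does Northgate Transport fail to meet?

1. condition 'operates vehicles over 26,000 lbs' holds; BMC-84 surety bond $5,000 < $10,000 → not met
2. auto liability coverage $1,150,000 ≥ $1,075,000 → met
3. preventable accidents in the past year 6 > 4 → not met
4. brake system inspection 66 days ago vs limit 60 → not met
5. hazmat security assessment 775 days ago vs limit 540 → not met
6. certified hazmat drivers 0 < 5 → not met
7. cargo securement review 41 days ago vs limit 30 → not met
8. hours-of-service audit 33 days ago vs limit 30 → not met
9. driver drug-and-alcohol testing 61 days ago vs limit 45 → not met
10. vehicle safety inspection 93 days ago vs limit 90 → not met
11. cargo insurance $20,000 < $75,000 → not met
Not met: 10 of 11

10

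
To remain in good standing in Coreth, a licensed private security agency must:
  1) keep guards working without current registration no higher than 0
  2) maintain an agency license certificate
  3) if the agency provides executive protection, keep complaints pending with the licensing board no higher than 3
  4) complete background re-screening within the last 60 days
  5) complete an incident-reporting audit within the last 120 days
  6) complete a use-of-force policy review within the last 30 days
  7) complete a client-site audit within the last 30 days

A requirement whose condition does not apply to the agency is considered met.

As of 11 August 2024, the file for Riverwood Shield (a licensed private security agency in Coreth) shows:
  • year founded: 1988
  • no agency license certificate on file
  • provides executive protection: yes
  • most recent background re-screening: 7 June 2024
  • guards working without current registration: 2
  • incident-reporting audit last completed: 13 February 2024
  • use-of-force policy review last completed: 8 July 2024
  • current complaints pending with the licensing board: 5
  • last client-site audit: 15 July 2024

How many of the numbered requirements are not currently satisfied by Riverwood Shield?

6

1. guards working without current registration 2 > 0 → not met
2. agency license certificate absent → not met
3. condition 'provides executive protection' holds; complaints pending with the licensing board 5 > 3 → not met
4. background re-screening 65 days ago vs limit 60 → not met
5. incident-reporting audit 180 days ago vs limit 120 → not met
6. use-of-force policy review 34 days ago vs limit 30 → not met
7. client-site audit 27 days ago vs limit 30 → met
Not met: 6 of 7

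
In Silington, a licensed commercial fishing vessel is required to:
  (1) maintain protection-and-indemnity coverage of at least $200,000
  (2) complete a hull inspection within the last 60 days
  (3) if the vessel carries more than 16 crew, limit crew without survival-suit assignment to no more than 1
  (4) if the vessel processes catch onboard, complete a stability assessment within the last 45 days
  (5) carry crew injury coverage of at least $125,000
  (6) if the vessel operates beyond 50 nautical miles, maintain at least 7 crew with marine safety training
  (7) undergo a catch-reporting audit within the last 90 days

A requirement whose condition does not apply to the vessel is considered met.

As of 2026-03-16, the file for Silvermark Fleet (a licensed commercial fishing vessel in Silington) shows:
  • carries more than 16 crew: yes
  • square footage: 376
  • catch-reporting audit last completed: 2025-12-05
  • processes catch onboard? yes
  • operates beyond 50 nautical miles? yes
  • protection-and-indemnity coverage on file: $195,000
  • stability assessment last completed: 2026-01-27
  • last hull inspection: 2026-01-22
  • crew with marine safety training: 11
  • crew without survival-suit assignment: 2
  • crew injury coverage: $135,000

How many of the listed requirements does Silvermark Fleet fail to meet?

1. protection-and-indemnity coverage $195,000 < $200,000 → not met
2. hull inspection 53 days ago vs limit 60 → met
3. condition 'carries more than 16 crew' holds; crew without survival-suit assignment 2 > 1 → not met
4. condition 'processes catch onboard' holds; stability assessment 48 days ago vs limit 45 → not met
5. crew injury coverage $135,000 ≥ $125,000 → met
6. condition 'operates beyond 50 nautical miles' holds; crew with marine safety training 11 ≥ 7 → met
7. catch-reporting audit 101 days ago vs limit 90 → not met
Not met: 4 of 7

4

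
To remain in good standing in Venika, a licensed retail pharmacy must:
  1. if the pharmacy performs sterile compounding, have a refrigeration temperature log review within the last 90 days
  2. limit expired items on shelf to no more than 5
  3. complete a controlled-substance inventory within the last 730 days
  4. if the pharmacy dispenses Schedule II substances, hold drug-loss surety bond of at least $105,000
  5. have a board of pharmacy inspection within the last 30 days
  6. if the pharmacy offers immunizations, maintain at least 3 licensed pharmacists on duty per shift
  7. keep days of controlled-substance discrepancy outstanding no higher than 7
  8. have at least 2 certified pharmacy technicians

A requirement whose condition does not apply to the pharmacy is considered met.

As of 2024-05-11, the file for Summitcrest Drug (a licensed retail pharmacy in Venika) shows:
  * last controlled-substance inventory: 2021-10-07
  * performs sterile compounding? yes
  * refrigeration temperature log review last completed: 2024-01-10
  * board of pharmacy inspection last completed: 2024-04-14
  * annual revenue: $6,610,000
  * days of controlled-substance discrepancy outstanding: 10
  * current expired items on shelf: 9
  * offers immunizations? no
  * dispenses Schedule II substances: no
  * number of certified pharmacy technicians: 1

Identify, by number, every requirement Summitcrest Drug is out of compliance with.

1, 2, 3, 7, 8

1. condition 'performs sterile compounding' holds; refrigeration temperature log review 122 days ago vs limit 90 → not met
2. expired items on shelf 9 > 5 → not met
3. controlled-substance inventory 947 days ago vs limit 730 → not met
4. condition 'dispenses Schedule II substances' does not hold → requirement n/a → met
5. board of pharmacy inspection 27 days ago vs limit 30 → met
6. condition 'offers immunizations' does not hold → requirement n/a → met
7. days of controlled-substance discrepancy outstanding 10 > 7 → not met
8. certified pharmacy technicians 1 < 2 → not met
Not met: 1, 2, 3, 7, 8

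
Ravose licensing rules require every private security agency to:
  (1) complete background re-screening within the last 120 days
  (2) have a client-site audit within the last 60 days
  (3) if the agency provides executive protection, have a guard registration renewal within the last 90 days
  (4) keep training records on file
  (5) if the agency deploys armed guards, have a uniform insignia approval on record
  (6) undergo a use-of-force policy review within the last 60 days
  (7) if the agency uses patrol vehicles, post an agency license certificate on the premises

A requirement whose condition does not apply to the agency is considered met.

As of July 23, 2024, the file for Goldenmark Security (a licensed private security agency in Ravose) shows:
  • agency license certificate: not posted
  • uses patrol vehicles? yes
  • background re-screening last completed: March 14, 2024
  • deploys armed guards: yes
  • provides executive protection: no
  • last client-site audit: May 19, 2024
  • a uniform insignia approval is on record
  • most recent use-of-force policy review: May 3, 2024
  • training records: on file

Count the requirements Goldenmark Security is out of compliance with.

4

1. background re-screening 131 days ago vs limit 120 → not met
2. client-site audit 65 days ago vs limit 60 → not met
3. condition 'provides executive protection' does not hold → requirement n/a → met
4. training records present → met
5. condition 'deploys armed guards' holds; uniform insignia approval present → met
6. use-of-force policy review 81 days ago vs limit 60 → not met
7. condition 'uses patrol vehicles' holds; agency license certificate absent → not met
Not met: 4 of 7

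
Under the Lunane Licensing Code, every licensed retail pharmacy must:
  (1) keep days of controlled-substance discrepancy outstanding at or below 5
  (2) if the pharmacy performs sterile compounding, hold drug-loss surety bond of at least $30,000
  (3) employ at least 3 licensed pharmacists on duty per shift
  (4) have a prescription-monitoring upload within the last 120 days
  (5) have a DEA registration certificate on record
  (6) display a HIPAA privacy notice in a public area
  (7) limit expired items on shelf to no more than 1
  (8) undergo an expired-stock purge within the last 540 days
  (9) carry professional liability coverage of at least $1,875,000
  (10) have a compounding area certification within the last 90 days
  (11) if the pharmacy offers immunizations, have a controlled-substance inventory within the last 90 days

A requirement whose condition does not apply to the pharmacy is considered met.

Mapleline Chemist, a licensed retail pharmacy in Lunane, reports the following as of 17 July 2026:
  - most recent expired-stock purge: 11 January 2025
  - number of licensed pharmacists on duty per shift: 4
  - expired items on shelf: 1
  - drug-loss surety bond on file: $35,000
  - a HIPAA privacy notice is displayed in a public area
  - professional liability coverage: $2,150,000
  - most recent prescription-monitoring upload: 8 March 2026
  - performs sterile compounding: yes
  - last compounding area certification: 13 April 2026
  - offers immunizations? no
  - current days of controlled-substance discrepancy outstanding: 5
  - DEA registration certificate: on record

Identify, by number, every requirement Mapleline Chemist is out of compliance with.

4, 8, 10

1. days of controlled-substance discrepancy outstanding 5 ≤ 5 → met
2. condition 'performs sterile compounding' holds; drug-loss surety bond $35,000 ≥ $30,000 → met
3. licensed pharmacists on duty per shift 4 ≥ 3 → met
4. prescription-monitoring upload 131 days ago vs limit 120 → not met
5. DEA registration certificate present → met
6. HIPAA privacy notice present → met
7. expired items on shelf 1 ≤ 1 → met
8. expired-stock purge 552 days ago vs limit 540 → not met
9. professional liability coverage $2,150,000 ≥ $1,875,000 → met
10. compounding area certification 95 days ago vs limit 90 → not met
11. condition 'offers immunizations' does not hold → requirement n/a → met
Not met: 4, 8, 10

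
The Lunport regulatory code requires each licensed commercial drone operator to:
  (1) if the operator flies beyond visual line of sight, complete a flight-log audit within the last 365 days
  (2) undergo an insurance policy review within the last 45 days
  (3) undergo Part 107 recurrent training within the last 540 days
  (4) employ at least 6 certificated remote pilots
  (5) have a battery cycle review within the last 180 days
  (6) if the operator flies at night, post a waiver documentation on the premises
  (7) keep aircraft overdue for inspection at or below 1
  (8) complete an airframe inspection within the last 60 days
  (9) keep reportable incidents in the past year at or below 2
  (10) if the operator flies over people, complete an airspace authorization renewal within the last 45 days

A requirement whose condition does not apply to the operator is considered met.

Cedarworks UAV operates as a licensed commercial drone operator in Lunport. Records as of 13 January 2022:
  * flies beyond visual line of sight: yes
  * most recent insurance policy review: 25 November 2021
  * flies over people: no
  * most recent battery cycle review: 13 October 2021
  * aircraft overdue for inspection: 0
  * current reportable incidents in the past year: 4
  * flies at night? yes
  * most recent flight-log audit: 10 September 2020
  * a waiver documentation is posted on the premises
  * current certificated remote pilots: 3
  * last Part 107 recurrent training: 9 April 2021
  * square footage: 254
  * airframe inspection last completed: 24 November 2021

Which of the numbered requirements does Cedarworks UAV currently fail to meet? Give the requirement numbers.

1, 2, 4, 9

1. condition 'flies beyond visual line of sight' holds; flight-log audit 490 days ago vs limit 365 → not met
2. insurance policy review 49 days ago vs limit 45 → not met
3. Part 107 recurrent training 279 days ago vs limit 540 → met
4. certificated remote pilots 3 < 6 → not met
5. battery cycle review 92 days ago vs limit 180 → met
6. condition 'flies at night' holds; waiver documentation present → met
7. aircraft overdue for inspection 0 ≤ 1 → met
8. airframe inspection 50 days ago vs limit 60 → met
9. reportable incidents in the past year 4 > 2 → not met
10. condition 'flies over people' does not hold → requirement n/a → met
Not met: 1, 2, 4, 9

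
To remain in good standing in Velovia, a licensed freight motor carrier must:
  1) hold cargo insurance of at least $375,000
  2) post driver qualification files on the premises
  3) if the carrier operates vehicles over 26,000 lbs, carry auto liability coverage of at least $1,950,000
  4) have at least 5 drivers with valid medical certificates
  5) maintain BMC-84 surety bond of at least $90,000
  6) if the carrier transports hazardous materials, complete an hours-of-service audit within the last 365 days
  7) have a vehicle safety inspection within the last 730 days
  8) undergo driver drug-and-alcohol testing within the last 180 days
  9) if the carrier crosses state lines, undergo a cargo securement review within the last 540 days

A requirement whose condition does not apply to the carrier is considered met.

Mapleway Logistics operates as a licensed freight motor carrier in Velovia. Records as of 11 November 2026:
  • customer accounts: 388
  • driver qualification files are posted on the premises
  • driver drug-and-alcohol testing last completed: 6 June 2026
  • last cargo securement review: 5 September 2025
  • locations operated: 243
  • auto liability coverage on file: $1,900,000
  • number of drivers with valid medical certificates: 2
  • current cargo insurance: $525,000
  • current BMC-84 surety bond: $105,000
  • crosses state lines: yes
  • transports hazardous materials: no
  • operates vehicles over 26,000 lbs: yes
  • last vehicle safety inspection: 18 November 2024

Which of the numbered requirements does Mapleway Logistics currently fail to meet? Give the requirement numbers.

3, 4

1. cargo insurance $525,000 ≥ $375,000 → met
2. driver qualification files present → met
3. condition 'operates vehicles over 26,000 lbs' holds; auto liability coverage $1,900,000 < $1,950,000 → not met
4. drivers with valid medical certificates 2 < 5 → not met
5. BMC-84 surety bond $105,000 ≥ $90,000 → met
6. condition 'transports hazardous materials' does not hold → requirement n/a → met
7. vehicle safety inspection 723 days ago vs limit 730 → met
8. driver drug-and-alcohol testing 158 days ago vs limit 180 → met
9. condition 'crosses state lines' holds; cargo securement review 432 days ago vs limit 540 → met
Not met: 3, 4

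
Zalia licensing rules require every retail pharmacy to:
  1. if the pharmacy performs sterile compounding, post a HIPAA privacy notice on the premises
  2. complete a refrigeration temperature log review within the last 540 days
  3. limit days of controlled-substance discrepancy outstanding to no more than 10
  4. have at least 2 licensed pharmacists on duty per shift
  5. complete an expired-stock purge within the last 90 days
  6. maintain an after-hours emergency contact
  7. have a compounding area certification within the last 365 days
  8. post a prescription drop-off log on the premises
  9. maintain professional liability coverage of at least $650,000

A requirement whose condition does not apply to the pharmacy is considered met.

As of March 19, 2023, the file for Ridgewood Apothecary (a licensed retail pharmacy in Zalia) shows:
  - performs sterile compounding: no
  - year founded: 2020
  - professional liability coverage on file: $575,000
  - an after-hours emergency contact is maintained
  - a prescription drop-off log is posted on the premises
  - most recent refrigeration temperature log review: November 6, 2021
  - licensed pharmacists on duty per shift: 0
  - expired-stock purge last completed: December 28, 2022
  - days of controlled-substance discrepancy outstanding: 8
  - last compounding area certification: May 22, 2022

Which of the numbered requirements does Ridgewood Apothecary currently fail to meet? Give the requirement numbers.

4, 9

1. condition 'performs sterile compounding' does not hold → requirement n/a → met
2. refrigeration temperature log review 498 days ago vs limit 540 → met
3. days of controlled-substance discrepancy outstanding 8 ≤ 10 → met
4. licensed pharmacists on duty per shift 0 < 2 → not met
5. expired-stock purge 81 days ago vs limit 90 → met
6. after-hours emergency contact present → met
7. compounding area certification 301 days ago vs limit 365 → met
8. prescription drop-off log present → met
9. professional liability coverage $575,000 < $650,000 → not met
Not met: 4, 9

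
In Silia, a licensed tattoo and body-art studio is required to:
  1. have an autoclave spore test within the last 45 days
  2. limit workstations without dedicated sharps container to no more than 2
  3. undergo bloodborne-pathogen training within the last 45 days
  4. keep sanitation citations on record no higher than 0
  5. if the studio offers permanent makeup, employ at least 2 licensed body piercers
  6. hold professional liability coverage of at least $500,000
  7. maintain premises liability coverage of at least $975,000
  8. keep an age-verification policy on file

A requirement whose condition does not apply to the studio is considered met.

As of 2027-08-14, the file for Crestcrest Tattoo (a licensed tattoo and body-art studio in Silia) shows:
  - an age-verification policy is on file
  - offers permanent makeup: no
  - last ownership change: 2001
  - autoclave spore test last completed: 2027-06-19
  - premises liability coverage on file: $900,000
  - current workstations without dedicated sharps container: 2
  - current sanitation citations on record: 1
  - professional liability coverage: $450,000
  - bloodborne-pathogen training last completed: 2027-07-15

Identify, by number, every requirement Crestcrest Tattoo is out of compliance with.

1, 4, 6, 7

1. autoclave spore test 56 days ago vs limit 45 → not met
2. workstations without dedicated sharps container 2 ≤ 2 → met
3. bloodborne-pathogen training 30 days ago vs limit 45 → met
4. sanitation citations on record 1 > 0 → not met
5. condition 'offers permanent makeup' does not hold → requirement n/a → met
6. professional liability coverage $450,000 < $500,000 → not met
7. premises liability coverage $900,000 < $975,000 → not met
8. age-verification policy present → met
Not met: 1, 4, 6, 7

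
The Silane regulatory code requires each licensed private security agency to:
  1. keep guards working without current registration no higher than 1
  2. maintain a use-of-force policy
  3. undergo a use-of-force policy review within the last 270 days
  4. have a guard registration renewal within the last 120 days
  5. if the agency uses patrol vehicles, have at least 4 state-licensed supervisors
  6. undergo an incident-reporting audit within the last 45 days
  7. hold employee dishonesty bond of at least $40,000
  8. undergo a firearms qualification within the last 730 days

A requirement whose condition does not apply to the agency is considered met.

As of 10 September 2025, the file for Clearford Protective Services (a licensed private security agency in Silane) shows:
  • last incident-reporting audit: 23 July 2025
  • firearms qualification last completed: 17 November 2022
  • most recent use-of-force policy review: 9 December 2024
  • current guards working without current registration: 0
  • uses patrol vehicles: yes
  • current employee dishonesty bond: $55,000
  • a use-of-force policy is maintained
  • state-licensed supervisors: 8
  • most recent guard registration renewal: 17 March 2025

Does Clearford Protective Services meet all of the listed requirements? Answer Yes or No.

No

1. guards working without current registration 0 ≤ 1 → met
2. use-of-force policy present → met
3. use-of-force policy review 275 days ago vs limit 270 → not met
4. guard registration renewal 177 days ago vs limit 120 → not met
5. condition 'uses patrol vehicles' holds; state-licensed supervisors 8 ≥ 4 → met
6. incident-reporting audit 49 days ago vs limit 45 → not met
7. employee dishonesty bond $55,000 ≥ $40,000 → met
8. firearms qualification 1028 days ago vs limit 730 → not met
Not met: 3, 4, 6, 8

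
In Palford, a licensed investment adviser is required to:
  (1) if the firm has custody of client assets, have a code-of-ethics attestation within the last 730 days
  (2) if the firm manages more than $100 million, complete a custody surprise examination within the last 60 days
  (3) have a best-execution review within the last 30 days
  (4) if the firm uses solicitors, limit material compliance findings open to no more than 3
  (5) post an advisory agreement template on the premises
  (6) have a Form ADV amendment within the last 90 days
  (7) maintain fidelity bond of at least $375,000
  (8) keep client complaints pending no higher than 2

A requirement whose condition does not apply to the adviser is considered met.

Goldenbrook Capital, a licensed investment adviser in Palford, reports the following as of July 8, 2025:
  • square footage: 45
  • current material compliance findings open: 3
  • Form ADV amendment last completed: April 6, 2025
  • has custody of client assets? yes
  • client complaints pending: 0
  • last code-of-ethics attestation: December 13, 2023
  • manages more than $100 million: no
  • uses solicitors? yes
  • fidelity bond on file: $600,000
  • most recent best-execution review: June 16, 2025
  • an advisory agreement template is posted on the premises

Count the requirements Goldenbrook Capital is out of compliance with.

1. condition 'has custody of client assets' holds; code-of-ethics attestation 573 days ago vs limit 730 → met
2. condition 'manages more than $100 million' does not hold → requirement n/a → met
3. best-execution review 22 days ago vs limit 30 → met
4. condition 'uses solicitors' holds; material compliance findings open 3 ≤ 3 → met
5. advisory agreement template present → met
6. Form ADV amendment 93 days ago vs limit 90 → not met
7. fidelity bond $600,000 ≥ $375,000 → met
8. client complaints pending 0 ≤ 2 → met
Not met: 1 of 8

1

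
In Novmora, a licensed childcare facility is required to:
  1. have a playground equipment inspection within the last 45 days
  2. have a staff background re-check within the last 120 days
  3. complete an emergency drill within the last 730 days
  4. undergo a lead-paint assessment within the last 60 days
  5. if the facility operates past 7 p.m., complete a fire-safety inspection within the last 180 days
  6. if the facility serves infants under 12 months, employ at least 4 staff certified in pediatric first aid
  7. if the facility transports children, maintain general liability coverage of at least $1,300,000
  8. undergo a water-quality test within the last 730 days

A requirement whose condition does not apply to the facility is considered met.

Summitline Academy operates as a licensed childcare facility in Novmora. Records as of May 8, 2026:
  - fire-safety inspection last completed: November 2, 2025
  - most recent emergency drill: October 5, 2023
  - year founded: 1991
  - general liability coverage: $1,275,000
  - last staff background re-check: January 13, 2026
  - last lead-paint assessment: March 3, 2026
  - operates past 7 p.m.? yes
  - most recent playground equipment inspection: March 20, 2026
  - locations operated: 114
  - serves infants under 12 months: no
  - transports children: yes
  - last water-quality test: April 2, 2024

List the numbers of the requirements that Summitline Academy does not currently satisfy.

1. playground equipment inspection 49 days ago vs limit 45 → not met
2. staff background re-check 115 days ago vs limit 120 → met
3. emergency drill 946 days ago vs limit 730 → not met
4. lead-paint assessment 66 days ago vs limit 60 → not met
5. condition 'operates past 7 p.m.' holds; fire-safety inspection 187 days ago vs limit 180 → not met
6. condition 'serves infants under 12 months' does not hold → requirement n/a → met
7. condition 'transports children' holds; general liability coverage $1,275,000 < $1,300,000 → not met
8. water-quality test 766 days ago vs limit 730 → not met
Not met: 1, 3, 4, 5, 7, 8

1, 3, 4, 5, 7, 8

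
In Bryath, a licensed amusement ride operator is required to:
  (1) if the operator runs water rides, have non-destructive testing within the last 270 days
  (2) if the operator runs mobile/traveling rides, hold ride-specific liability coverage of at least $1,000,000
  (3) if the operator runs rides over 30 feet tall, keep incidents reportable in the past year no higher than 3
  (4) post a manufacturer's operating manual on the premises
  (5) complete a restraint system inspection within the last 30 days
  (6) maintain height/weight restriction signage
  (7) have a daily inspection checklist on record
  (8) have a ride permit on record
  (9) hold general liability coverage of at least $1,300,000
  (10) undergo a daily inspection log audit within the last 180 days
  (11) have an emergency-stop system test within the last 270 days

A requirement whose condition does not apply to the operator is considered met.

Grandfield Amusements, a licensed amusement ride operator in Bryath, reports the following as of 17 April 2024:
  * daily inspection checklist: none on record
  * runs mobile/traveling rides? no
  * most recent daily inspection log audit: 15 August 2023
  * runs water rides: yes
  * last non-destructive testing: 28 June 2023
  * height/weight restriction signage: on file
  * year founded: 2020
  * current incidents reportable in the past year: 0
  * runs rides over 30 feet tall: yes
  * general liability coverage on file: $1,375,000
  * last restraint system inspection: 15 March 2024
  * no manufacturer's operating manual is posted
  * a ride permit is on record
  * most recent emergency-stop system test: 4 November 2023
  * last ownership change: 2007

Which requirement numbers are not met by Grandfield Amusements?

1. condition 'runs water rides' holds; non-destructive testing 294 days ago vs limit 270 → not met
2. condition 'runs mobile/traveling rides' does not hold → requirement n/a → met
3. condition 'runs rides over 30 feet tall' holds; incidents reportable in the past year 0 ≤ 3 → met
4. manufacturer's operating manual absent → not met
5. restraint system inspection 33 days ago vs limit 30 → not met
6. height/weight restriction signage present → met
7. daily inspection checklist absent → not met
8. ride permit present → met
9. general liability coverage $1,375,000 ≥ $1,300,000 → met
10. daily inspection log audit 246 days ago vs limit 180 → not met
11. emergency-stop system test 165 days ago vs limit 270 → met
Not met: 1, 4, 5, 7, 10

1, 4, 5, 7, 10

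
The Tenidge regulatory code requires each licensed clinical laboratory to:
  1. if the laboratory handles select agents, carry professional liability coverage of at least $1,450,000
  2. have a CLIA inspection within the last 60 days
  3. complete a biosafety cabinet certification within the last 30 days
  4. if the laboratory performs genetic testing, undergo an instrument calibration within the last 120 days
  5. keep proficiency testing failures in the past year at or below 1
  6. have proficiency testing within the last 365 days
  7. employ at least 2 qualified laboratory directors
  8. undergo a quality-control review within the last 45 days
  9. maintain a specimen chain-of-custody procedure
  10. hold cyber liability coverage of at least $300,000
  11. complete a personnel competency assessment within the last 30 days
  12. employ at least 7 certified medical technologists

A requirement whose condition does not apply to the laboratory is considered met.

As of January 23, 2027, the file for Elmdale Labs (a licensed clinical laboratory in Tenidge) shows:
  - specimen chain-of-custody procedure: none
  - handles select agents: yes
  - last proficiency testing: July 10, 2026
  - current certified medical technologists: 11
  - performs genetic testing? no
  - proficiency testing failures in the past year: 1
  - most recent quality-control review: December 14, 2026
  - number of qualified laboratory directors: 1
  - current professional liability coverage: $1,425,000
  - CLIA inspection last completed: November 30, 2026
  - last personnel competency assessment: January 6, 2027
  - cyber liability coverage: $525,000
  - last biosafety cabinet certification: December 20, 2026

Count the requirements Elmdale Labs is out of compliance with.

1. condition 'handles select agents' holds; professional liability coverage $1,425,000 < $1,450,000 → not met
2. CLIA inspection 54 days ago vs limit 60 → met
3. biosafety cabinet certification 34 days ago vs limit 30 → not met
4. condition 'performs genetic testing' does not hold → requirement n/a → met
5. proficiency testing failures in the past year 1 ≤ 1 → met
6. proficiency testing 197 days ago vs limit 365 → met
7. qualified laboratory directors 1 < 2 → not met
8. quality-control review 40 days ago vs limit 45 → met
9. specimen chain-of-custody procedure absent → not met
10. cyber liability coverage $525,000 ≥ $300,000 → met
11. personnel competency assessment 17 days ago vs limit 30 → met
12. certified medical technologists 11 ≥ 7 → met
Not met: 4 of 12

4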